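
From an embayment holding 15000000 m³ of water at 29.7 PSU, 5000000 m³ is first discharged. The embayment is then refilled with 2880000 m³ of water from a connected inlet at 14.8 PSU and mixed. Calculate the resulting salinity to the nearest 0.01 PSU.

Remaining after removal: 10,000,000 m³ at 29.7 PSU (salt = 297,000,000)
After addition: salt = 297,000,000 + 2,880,000×14.8 = 339,624,000; volume = 12,880,000 m³
S = 339,624,000 / 12,880,000 = 26.3683 PSU

26.37 PSU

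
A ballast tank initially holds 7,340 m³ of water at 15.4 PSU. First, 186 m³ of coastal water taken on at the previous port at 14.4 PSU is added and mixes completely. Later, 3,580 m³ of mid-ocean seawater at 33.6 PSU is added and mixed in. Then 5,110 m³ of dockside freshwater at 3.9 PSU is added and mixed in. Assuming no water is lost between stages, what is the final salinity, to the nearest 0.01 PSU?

15.78 PSU

Weighted by volume,
Initial salt = 7,340×15.4 = 113,036
After stage 1: salt = 113,036 + 186×14.4 = 115,714.4; volume = 7,526 m³; S = 15.375 PSU
After stage 2: salt = 115,714.4 + 3,580×33.6 = 236,002.4; volume = 11,106 m³; S = 21.25 PSU
After stage 3: salt = 236,002.4 + 5,110×3.9 = 255,931.4; volume = 16,216 m³
S = 255,931.4 / 16,216 = 15.7826 PSU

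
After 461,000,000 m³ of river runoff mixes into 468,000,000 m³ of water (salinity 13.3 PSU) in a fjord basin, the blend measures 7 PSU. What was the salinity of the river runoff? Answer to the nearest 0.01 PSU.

0.60 PSU

Salt balance: 468,000,000×13.3 + 461,000,000×S = 929,000,000×7
6,224,400,000 + 461,000,000·S = 6,503,000,000
S = (6,503,000,000 − 6,224,400,000) / 461,000,000 = 0.6043 PSU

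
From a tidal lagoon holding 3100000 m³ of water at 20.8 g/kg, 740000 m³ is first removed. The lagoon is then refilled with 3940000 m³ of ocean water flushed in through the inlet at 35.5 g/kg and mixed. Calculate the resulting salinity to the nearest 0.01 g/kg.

29.99 g/kg

Remaining after removal: 2,360,000 m³ at 20.8 g/kg (salt = 49,088,000)
After addition: salt = 49,088,000 + 3,940,000×35.5 = 188,958,000; volume = 6,300,000 m³
S = 188,958,000 / 6,300,000 = 29.9933 g/kg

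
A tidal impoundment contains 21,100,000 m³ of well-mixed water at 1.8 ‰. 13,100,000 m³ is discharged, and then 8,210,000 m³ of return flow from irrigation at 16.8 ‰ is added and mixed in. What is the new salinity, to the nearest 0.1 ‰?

9.4 ‰

Remaining after removal: 8,000,000 m³ at 1.8 ‰ (salt = 14,400,000)
After addition: salt = 14,400,000 + 8,210,000×16.8 = 152,328,000; volume = 16,210,000 m³
S = 152,328,000 / 16,210,000 = 9.3972 ‰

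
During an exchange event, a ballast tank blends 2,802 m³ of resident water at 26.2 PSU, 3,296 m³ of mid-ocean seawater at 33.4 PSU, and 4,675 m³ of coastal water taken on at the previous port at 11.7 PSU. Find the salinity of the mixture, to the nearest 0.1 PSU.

Weighted by volume,
salt = 2,802×26.2 + 3,296×33.4 + 4,675×11.7 = 73,412.4 + 110,086.4 + 54,697.5 = 238,196.3
volume = 2,802 + 3,296 + 4,675 = 10,773 m³
S = 238,196.3 / 10,773 = 22.11 PSU

22.1 PSU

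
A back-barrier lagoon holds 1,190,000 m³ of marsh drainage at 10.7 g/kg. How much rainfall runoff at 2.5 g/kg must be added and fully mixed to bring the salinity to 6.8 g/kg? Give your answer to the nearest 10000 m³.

1080000 m³

Salt balance: 1,190,000×10.7 + V×2.5 = (1,190,000+V)×6.8
12,733,000 + 2.5V = 8,092,000 + 6.8V
4,641,000 = 4.3V
V = 1,079,302.33 m³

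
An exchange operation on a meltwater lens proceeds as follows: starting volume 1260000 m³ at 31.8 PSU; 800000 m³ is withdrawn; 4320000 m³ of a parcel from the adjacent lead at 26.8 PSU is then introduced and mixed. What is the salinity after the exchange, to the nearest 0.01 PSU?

Remaining after removal: 460,000 m³ at 31.8 PSU (salt = 14,628,000)
After addition: salt = 14,628,000 + 4,320,000×26.8 = 130,404,000; volume = 4,780,000 m³
S = 130,404,000 / 4,780,000 = 27.2812 PSU

27.28 PSU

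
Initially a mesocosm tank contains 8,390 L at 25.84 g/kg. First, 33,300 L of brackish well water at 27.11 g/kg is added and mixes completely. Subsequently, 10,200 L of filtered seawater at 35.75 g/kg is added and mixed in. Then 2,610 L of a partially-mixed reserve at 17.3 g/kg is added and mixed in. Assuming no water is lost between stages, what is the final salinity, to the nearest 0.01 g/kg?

28.06 g/kg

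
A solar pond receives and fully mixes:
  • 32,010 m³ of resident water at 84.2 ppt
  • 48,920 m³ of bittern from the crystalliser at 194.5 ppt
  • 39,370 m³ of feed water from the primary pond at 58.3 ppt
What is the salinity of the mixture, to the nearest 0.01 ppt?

120.58 ppt

Weighted by volume,
salt = 32,010×84.2 + 48,920×194.5 + 39,370×58.3 = 2,695,242 + 9,514,940 + 2,295,271 = 14,505,453
volume = 32,010 + 48,920 + 39,370 = 120,300 m³
S = 14,505,453 / 120,300 = 120.5773 ppt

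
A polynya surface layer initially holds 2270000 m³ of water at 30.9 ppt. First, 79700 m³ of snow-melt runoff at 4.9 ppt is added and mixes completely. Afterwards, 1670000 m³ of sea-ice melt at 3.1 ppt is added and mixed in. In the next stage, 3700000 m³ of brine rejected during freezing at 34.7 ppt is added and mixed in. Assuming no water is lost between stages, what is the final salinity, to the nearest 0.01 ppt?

26.44 ppt

Mass of salt is conserved:
Initial salt = 2,270,000×30.9 = 70,143,000
After stage 1: salt = 70,143,000 + 79,700×4.9 = 70,533,530; volume = 2,349,700 m³; S = 30.018 ppt
After stage 2: salt = 70,533,530 + 1,670,000×3.1 = 75,710,530; volume = 4,019,700 m³; S = 18.835 ppt
After stage 3: salt = 75,710,530 + 3,700,000×34.7 = 204,100,530; volume = 7,719,700 m³
S = 204,100,530 / 7,719,700 = 26.4389 ppt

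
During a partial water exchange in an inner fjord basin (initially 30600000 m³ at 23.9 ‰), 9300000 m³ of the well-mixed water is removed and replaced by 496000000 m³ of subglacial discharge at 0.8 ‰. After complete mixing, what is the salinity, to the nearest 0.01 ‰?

1.75 ‰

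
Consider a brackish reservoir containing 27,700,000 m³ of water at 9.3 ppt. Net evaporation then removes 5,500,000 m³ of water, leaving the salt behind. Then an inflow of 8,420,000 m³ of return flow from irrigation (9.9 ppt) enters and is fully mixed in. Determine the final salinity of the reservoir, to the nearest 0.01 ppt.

After evaporation: salt = 27,700,000×9.3 = 257,610,000; volume = 27,700,000 − 5,500,000 = 22,200,000 m³
After mixing: salt = 257,610,000 + 8,420,000×9.9 = 340,968,000; volume = 22,200,000 + 8,420,000 = 30,620,000 m³
S = 340,968,000 / 30,620,000 = 11.1355 ppt

11.14 ppt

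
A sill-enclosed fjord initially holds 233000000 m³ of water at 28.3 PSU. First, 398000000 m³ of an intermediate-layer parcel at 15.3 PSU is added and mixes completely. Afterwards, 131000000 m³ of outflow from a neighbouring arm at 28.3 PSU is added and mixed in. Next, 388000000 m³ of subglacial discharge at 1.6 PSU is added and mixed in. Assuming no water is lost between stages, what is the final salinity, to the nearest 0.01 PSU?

14.79 PSU

Weighted by volume,
Initial salt = 233,000,000×28.3 = 6,593,900,000
After stage 1: salt = 6,593,900,000 + 398,000,000×15.3 = 12,683,300,000; volume = 631,000,000 m³; S = 20.1 PSU
After stage 2: salt = 12,683,300,000 + 131,000,000×28.3 = 16,390,600,000; volume = 762,000,000 m³; S = 21.51 PSU
After stage 3: salt = 16,390,600,000 + 388,000,000×1.6 = 17,011,400,000; volume = 1,150,000,000 m³
S = 17,011,400,000 / 1,150,000,000 = 14.7925 PSU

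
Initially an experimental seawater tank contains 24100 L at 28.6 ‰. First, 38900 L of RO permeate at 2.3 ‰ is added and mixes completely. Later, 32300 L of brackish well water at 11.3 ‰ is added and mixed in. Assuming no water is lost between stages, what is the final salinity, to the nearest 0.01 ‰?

12.00 ‰

By conservation of dissolved salt,
Initial salt = 24,100×28.6 = 689,260
After stage 1: salt = 689,260 + 38,900×2.3 = 778,730; volume = 63,000 L; S = 12.361 ‰
After stage 2: salt = 778,730 + 32,300×11.3 = 1,143,720; volume = 95,300 L
S = 1,143,720 / 95,300 = 12.0013 ‰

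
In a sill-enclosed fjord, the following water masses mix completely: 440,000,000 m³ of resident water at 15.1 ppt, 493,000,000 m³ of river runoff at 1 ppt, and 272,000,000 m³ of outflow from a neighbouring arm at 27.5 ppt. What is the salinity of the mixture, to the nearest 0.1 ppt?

Mass of salt is conserved:
salt = 440,000,000×15.1 + 493,000,000×1 + 272,000,000×27.5 = 6,644,000,000 + 493,000,000 + 7,480,000,000 = 14,617,000,000
volume = 440,000,000 + 493,000,000 + 272,000,000 = 1,205,000,000 m³
S = 14,617,000,000 / 1,205,000,000 = 12.13 ppt

12.1 ppt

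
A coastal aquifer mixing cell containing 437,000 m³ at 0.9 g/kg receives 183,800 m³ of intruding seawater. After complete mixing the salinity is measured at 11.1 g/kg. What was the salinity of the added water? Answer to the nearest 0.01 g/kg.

35.35 g/kg

Salt balance: 437,000×0.9 + 183,800×S = 620,800×11.1
393,300 + 183,800·S = 6,890,880
S = (6,890,880 − 393,300) / 183,800 = 35.3514 g/kg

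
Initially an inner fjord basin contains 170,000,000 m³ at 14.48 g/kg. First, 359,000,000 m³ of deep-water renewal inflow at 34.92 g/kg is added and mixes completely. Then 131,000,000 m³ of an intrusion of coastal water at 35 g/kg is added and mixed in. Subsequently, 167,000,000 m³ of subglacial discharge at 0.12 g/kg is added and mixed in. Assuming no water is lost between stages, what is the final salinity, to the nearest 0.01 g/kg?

23.70 g/kg

Mass of salt is conserved:
Initial salt = 170,000,000×14.48 = 2,461,600,000
After stage 1: salt = 2,461,600,000 + 359,000,000×34.92 = 14,997,880,000; volume = 529,000,000 m³; S = 28.351 g/kg
After stage 2: salt = 14,997,880,000 + 131,000,000×35 = 19,582,880,000; volume = 660,000,000 m³; S = 29.671 g/kg
After stage 3: salt = 19,582,880,000 + 167,000,000×0.12 = 19,602,920,000; volume = 827,000,000 m³
S = 19,602,920,000 / 827,000,000 = 23.7037 g/kg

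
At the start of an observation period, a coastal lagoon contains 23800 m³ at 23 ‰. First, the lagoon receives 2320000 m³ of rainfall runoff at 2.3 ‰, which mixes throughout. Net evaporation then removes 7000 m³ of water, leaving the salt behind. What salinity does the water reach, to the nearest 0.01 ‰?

After mixing: salt = 23,800×23 + 2,320,000×2.3 = 5,883,400; volume = 2,343,800 m³
After evaporation: salt unchanged = 5,883,400; volume = 2,343,800 − 7,000 = 2,336,800 m³
S = 5,883,400 / 2,336,800 = 2.5177 ‰

2.52 ‰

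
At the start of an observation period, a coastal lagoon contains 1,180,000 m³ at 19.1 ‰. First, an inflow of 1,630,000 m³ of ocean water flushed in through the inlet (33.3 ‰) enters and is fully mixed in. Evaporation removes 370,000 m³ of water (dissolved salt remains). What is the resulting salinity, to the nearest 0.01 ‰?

After mixing: salt = 1,180,000×19.1 + 1,630,000×33.3 = 76,817,000; volume = 2,810,000 m³
After evaporation: salt unchanged = 76,817,000; volume = 2,810,000 − 370,000 = 2,440,000 m³
S = 76,817,000 / 2,440,000 = 31.4824 ‰

31.48 ‰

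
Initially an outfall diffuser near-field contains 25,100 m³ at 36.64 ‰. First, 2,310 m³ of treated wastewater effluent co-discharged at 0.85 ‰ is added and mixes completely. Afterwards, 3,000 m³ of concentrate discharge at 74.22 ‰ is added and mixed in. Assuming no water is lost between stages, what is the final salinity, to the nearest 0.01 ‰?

37.63 ‰

Mass of salt is conserved:
Initial salt = 25,100×36.64 = 919,664
After stage 1: salt = 919,664 + 2,310×0.85 = 921,627.5; volume = 27,410 m³; S = 33.624 ‰
After stage 2: salt = 921,627.5 + 3,000×74.22 = 1,144,287.5; volume = 30,410 m³
S = 1,144,287.5 / 30,410 = 37.6287 ‰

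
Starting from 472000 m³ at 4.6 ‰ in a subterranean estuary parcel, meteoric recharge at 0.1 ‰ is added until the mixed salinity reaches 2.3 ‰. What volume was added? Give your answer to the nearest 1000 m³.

493000 m³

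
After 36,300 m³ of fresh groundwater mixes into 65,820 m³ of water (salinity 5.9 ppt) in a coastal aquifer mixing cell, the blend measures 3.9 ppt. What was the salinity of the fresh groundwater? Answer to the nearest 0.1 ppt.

0.3 ppt

Salt balance: 65,820×5.9 + 36,300×S = 102,120×3.9
388,338 + 36,300·S = 398,268
S = (398,268 − 388,338) / 36,300 = 0.2736 ppt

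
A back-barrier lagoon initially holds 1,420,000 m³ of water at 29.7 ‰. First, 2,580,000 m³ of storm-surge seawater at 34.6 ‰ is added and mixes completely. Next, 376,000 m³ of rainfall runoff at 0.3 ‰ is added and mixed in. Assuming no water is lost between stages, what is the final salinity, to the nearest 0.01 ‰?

Salt balance:
Initial salt = 1,420,000×29.7 = 42,174,000
After stage 1: salt = 42,174,000 + 2,580,000×34.6 = 131,442,000; volume = 4,000,000 m³; S = 32.861 ‰
After stage 2: salt = 131,442,000 + 376,000×0.3 = 131,554,800; volume = 4,376,000 m³
S = 131,554,800 / 4,376,000 = 30.0628 ‰

30.06 ‰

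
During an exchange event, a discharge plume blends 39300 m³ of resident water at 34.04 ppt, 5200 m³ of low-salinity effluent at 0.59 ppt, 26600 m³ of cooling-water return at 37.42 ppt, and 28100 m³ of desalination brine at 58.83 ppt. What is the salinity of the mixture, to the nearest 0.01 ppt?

By conservation of dissolved salt,
salt = 39,300×34.04 + 5,200×0.59 + 26,600×37.42 + 28,100×58.83 = 1,337,772 + 3,068 + 995,372 + 1,653,123 = 3,989,335
volume = 39,300 + 5,200 + 26,600 + 28,100 = 99,200 m³
S = 3,989,335 / 99,200 = 40.2151 ppt

40.22 ppt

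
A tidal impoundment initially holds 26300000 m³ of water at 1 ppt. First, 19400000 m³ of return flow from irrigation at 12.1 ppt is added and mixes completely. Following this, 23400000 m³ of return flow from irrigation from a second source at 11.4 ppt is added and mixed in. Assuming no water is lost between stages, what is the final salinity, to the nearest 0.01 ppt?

7.64 ppt

By conservation of dissolved salt,
Initial salt = 26,300,000×1 = 26,300,000
After stage 1: salt = 26,300,000 + 19,400,000×12.1 = 261,040,000; volume = 45,700,000 m³; S = 5.712 ppt
After stage 2: salt = 261,040,000 + 23,400,000×11.4 = 527,800,000; volume = 69,100,000 m³
S = 527,800,000 / 69,100,000 = 7.6382 ppt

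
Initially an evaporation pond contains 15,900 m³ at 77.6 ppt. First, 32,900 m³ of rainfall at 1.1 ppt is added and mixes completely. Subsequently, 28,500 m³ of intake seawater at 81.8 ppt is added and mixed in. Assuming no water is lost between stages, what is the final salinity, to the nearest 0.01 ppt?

46.59 ppt

Mass of salt is conserved:
Initial salt = 15,900×77.6 = 1,233,840
After stage 1: salt = 1,233,840 + 32,900×1.1 = 1,270,030; volume = 48,800 m³; S = 26.025 ppt
After stage 2: salt = 1,270,030 + 28,500×81.8 = 3,601,330; volume = 77,300 m³
S = 3,601,330 / 77,300 = 46.589 ppt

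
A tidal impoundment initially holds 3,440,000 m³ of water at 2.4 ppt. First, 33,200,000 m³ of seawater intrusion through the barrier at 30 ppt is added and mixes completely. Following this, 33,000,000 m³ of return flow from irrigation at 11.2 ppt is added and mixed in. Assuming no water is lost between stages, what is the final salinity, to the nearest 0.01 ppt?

By conservation of dissolved salt,
Initial salt = 3,440,000×2.4 = 8,256,000
After stage 1: salt = 8,256,000 + 33,200,000×30 = 1,004,256,000; volume = 36,640,000 m³; S = 27.409 ppt
After stage 2: salt = 1,004,256,000 + 33,000,000×11.2 = 1,373,856,000; volume = 69,640,000 m³
S = 1,373,856,000 / 69,640,000 = 19.728 ppt

19.73 ppt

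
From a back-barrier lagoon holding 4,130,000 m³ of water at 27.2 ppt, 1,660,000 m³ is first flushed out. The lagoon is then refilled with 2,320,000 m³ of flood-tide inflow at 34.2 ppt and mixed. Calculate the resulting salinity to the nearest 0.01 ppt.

Remaining after removal: 2,470,000 m³ at 27.2 ppt (salt = 67,184,000)
After addition: salt = 67,184,000 + 2,320,000×34.2 = 146,528,000; volume = 4,790,000 m³
S = 146,528,000 / 4,790,000 = 30.5904 ppt

30.59 ppt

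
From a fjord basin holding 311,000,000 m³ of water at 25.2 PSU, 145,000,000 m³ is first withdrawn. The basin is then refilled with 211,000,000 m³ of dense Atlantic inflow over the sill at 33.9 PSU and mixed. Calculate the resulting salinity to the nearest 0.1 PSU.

Remaining after removal: 166,000,000 m³ at 25.2 PSU (salt = 4,183,200,000)
After addition: salt = 4,183,200,000 + 211,000,000×33.9 = 11,336,100,000; volume = 377,000,000 m³
S = 11,336,100,000 / 377,000,000 = 30.0692 PSU

30.1 PSU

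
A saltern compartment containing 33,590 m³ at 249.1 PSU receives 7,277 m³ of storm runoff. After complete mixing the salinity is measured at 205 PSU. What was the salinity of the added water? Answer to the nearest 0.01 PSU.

Salt balance: 33,590×249.1 + 7,277×S = 40,867×205
8,367,269 + 7,277·S = 8,377,735
S = (8,377,735 − 8,367,269) / 7,277 = 1.4382 PSU

1.44 PSU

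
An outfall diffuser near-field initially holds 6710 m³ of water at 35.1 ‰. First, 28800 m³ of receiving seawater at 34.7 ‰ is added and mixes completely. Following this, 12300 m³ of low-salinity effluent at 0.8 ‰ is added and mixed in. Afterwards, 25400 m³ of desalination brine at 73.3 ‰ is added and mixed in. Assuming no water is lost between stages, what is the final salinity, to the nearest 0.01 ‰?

42.43 ‰

Conserving salt mass:
Initial salt = 6,710×35.1 = 235,521
After stage 1: salt = 235,521 + 28,800×34.7 = 1,234,881; volume = 35,510 m³; S = 34.776 ‰
After stage 2: salt = 1,234,881 + 12,300×0.8 = 1,244,721; volume = 47,810 m³; S = 26.035 ‰
After stage 3: salt = 1,244,721 + 25,400×73.3 = 3,106,541; volume = 73,210 m³
S = 3,106,541 / 73,210 = 42.4333 ‰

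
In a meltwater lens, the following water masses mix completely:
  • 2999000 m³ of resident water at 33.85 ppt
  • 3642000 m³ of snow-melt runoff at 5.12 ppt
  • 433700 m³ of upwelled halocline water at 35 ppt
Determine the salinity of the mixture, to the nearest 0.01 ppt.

19.13 ppt

Total salt / total volume:
salt = 2,999,000×33.85 + 3,642,000×5.12 + 433,700×35 = 101,516,150 + 18,647,040 + 15,179,500 = 135,342,690
volume = 2,999,000 + 3,642,000 + 433,700 = 7,074,700 m³
S = 135,342,690 / 7,074,700 = 19.1305 ppt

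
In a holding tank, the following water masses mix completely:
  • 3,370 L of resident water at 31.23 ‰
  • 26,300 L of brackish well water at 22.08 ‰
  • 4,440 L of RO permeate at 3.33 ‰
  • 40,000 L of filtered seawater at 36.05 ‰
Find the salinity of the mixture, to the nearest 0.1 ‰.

Weighted by volume,
salt = 3,370×31.23 + 26,300×22.08 + 4,440×3.33 + 40,000×36.05 = 105,245.1 + 580,704 + 14,785.2 + 1,442,000 = 2,142,734.3
volume = 3,370 + 26,300 + 4,440 + 40,000 = 74,110 L
S = 2,142,734.3 / 74,110 = 28.913 ‰

28.9 ‰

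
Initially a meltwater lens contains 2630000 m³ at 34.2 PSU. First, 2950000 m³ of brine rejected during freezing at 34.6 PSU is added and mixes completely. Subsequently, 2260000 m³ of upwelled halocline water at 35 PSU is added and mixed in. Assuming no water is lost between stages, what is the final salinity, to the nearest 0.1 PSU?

Mass of salt is conserved:
Initial salt = 2,630,000×34.2 = 89,946,000
After stage 1: salt = 89,946,000 + 2,950,000×34.6 = 192,016,000; volume = 5,580,000 m³; S = 34.411 PSU
After stage 2: salt = 192,016,000 + 2,260,000×35 = 271,116,000; volume = 7,840,000 m³
S = 271,116,000 / 7,840,000 = 34.5811 PSU

34.6 PSU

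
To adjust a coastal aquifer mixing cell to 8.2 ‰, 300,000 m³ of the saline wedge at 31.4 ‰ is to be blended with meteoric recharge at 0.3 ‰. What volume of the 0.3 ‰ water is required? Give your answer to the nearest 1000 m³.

881000 m³

Salt balance: 300,000×31.4 + V×0.3 = (300,000+V)×8.2
9,420,000 + 0.3V = 2,460,000 + 8.2V
6,960,000 = 7.9V
V = 881,012.66 m³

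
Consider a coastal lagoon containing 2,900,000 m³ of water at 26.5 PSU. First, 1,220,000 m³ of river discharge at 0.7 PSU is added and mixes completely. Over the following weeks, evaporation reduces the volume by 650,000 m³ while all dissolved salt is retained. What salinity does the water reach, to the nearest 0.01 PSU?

22.39 PSU

After mixing: salt = 2,900,000×26.5 + 1,220,000×0.7 = 77,704,000; volume = 4,120,000 m³
After evaporation: salt unchanged = 77,704,000; volume = 4,120,000 − 650,000 = 3,470,000 m³
S = 77,704,000 / 3,470,000 = 22.3931 PSU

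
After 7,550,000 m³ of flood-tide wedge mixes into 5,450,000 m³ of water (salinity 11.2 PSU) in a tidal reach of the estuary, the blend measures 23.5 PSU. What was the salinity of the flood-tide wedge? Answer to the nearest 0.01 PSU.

32.38 PSU

Salt balance: 5,450,000×11.2 + 7,550,000×S = 13,000,000×23.5
61,040,000 + 7,550,000·S = 305,500,000
S = (305,500,000 − 61,040,000) / 7,550,000 = 32.3788 PSU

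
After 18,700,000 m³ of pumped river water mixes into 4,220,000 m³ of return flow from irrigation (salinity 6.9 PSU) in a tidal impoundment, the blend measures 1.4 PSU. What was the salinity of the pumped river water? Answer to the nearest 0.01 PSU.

Salt balance: 4,220,000×6.9 + 18,700,000×S = 22,920,000×1.4
29,118,000 + 18,700,000·S = 32,088,000
S = (32,088,000 − 29,118,000) / 18,700,000 = 0.1588 PSU

0.16 PSU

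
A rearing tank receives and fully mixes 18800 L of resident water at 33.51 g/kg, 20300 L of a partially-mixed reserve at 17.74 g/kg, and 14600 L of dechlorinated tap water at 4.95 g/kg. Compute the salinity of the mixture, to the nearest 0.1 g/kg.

19.8 g/kg

Conserving salt mass:
salt = 18,800×33.51 + 20,300×17.74 + 14,600×4.95 = 629,988 + 360,122 + 72,270 = 1,062,380
volume = 18,800 + 20,300 + 14,600 = 53,700 L
S = 1,062,380 / 53,700 = 19.784 g/kg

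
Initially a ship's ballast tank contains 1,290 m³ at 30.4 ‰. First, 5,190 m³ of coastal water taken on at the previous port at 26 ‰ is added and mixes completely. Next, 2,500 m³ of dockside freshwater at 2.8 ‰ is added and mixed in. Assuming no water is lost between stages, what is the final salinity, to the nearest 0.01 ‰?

By conservation of dissolved salt,
Initial salt = 1,290×30.4 = 39,216
After stage 1: salt = 39,216 + 5,190×26 = 174,156; volume = 6,480 m³; S = 26.876 ‰
After stage 2: salt = 174,156 + 2,500×2.8 = 181,156; volume = 8,980 m³
S = 181,156 / 8,980 = 20.1733 ‰

20.17 ‰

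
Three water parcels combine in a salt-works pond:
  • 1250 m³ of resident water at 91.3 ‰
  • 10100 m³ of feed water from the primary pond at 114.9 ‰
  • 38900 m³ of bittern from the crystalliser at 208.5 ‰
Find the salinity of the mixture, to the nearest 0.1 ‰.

186.8 ‰

Conserving salt mass:
salt = 1,250×91.3 + 10,100×114.9 + 38,900×208.5 = 114,125 + 1,160,490 + 8,110,650 = 9,385,265
volume = 1,250 + 10,100 + 38,900 = 50,250 m³
S = 9,385,265 / 50,250 = 186.771 ‰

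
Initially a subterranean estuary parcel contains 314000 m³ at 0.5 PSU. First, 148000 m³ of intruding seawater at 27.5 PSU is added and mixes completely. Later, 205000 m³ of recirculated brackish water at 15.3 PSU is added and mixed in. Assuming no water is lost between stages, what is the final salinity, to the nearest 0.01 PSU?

11.04 PSU

Weighted by volume,
Initial salt = 314,000×0.5 = 157,000
After stage 1: salt = 157,000 + 148,000×27.5 = 4,227,000; volume = 462,000 m³; S = 9.149 PSU
After stage 2: salt = 4,227,000 + 205,000×15.3 = 7,363,500; volume = 667,000 m³
S = 7,363,500 / 667,000 = 11.0397 PSU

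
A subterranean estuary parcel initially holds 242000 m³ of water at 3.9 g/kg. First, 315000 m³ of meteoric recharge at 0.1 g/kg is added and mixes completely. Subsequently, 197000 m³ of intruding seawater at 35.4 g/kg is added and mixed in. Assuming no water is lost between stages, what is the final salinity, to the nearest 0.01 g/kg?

10.54 g/kg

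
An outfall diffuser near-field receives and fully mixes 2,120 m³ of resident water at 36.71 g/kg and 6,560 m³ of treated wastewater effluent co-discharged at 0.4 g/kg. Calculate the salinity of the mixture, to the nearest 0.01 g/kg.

By conservation of dissolved salt,
salt = 2,120×36.71 + 6,560×0.4 = 77,825.2 + 2,624 = 80,449.2
volume = 2,120 + 6,560 = 8,680 m³
S = 80,449.2 / 8,680 = 9.2683 g/kg

9.27 g/kg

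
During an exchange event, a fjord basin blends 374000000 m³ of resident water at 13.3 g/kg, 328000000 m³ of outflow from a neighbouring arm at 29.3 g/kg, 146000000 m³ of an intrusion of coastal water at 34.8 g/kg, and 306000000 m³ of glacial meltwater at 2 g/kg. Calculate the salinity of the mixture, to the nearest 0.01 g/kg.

Conserving salt mass:
salt = 374,000,000×13.3 + 328,000,000×29.3 + 146,000,000×34.8 + 306,000,000×2 = 4,974,200,000 + 9,610,400,000 + 5,080,800,000 + 612,000,000 = 20,277,400,000
volume = 374,000,000 + 328,000,000 + 146,000,000 + 306,000,000 = 1,154,000,000 m³
S = 20,277,400,000 / 1,154,000,000 = 17.5714 g/kg

17.57 g/kg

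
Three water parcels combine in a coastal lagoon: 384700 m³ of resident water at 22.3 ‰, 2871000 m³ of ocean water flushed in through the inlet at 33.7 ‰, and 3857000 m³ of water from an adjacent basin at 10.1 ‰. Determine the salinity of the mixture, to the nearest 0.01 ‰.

Conserving salt mass:
salt = 384,700×22.3 + 2,871,000×33.7 + 3,857,000×10.1 = 8,578,810 + 96,752,700 + 38,955,700 = 144,287,210
volume = 384,700 + 2,871,000 + 3,857,000 = 7,112,700 m³
S = 144,287,210 / 7,112,700 = 20.2859 ‰

20.29 ‰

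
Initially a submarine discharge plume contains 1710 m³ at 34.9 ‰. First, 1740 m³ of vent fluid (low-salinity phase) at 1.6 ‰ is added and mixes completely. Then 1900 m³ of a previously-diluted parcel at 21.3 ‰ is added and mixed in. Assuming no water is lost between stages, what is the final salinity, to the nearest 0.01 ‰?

By conservation of dissolved salt,
Initial salt = 1,710×34.9 = 59,679
After stage 1: salt = 59,679 + 1,740×1.6 = 62,463; volume = 3,450 m³; S = 18.105 ‰
After stage 2: salt = 62,463 + 1,900×21.3 = 102,933; volume = 5,350 m³
S = 102,933 / 5,350 = 19.2398 ‰

19.24 ‰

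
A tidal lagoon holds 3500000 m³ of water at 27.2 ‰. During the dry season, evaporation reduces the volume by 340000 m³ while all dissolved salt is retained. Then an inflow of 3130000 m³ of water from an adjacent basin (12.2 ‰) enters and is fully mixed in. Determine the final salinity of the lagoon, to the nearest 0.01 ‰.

After evaporation: salt = 3,500,000×27.2 = 95,200,000; volume = 3,500,000 − 340,000 = 3,160,000 m³
After mixing: salt = 95,200,000 + 3,130,000×12.2 = 133,386,000; volume = 3,160,000 + 3,130,000 = 6,290,000 m³
S = 133,386,000 / 6,290,000 = 21.206 ‰

21.21 ‰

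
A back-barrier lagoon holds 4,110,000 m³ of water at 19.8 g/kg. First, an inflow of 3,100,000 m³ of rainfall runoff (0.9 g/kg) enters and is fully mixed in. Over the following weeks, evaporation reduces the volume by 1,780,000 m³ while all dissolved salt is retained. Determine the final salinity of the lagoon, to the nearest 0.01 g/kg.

After mixing: salt = 4,110,000×19.8 + 3,100,000×0.9 = 84,168,000; volume = 7,210,000 m³
After evaporation: salt unchanged = 84,168,000; volume = 7,210,000 − 1,780,000 = 5,430,000 m³
S = 84,168,000 / 5,430,000 = 15.5006 g/kg

15.50 g/kg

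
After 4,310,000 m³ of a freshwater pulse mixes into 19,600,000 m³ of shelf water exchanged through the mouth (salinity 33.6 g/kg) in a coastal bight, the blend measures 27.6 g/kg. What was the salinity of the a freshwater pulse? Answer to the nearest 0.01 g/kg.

0.31 g/kg

Salt balance: 19,600,000×33.6 + 4,310,000×S = 23,910,000×27.6
658,560,000 + 4,310,000·S = 659,916,000
S = (659,916,000 − 658,560,000) / 4,310,000 = 0.3146 g/kg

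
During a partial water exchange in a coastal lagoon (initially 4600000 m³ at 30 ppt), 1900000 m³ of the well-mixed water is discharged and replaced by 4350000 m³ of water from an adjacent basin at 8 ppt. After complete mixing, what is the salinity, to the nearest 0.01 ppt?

16.43 ppt

Remaining after removal: 2,700,000 m³ at 30 ppt (salt = 81,000,000)
After addition: salt = 81,000,000 + 4,350,000×8 = 115,800,000; volume = 7,050,000 m³
S = 115,800,000 / 7,050,000 = 16.4255 ppt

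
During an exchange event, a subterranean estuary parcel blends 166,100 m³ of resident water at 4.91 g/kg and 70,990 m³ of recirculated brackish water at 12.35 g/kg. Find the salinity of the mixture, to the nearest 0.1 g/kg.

Total salt / total volume:
salt = 166,100×4.91 + 70,990×12.35 = 815,551 + 876,726.5 = 1,692,277.5
volume = 166,100 + 70,990 = 237,090 m³
S = 1,692,277.5 / 237,090 = 7.138 g/kg

7.1 g/kg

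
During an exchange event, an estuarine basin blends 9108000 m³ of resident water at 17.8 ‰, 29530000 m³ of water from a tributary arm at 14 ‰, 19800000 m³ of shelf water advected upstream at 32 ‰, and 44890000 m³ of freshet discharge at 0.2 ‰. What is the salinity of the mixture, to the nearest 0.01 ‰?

11.79 ‰

Mass of salt is conserved:
salt = 9,108,000×17.8 + 29,530,000×14 + 19,800,000×32 + 44,890,000×0.2 = 162,122,400 + 413,420,000 + 633,600,000 + 8,978,000 = 1,218,120,400
volume = 9,108,000 + 29,530,000 + 19,800,000 + 44,890,000 = 103,328,000 m³
S = 1,218,120,400 / 103,328,000 = 11.7889 ‰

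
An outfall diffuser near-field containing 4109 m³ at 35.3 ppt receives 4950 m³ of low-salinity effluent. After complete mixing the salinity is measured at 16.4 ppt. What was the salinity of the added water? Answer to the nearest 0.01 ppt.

0.71 ppt

Salt balance: 4,109×35.3 + 4,950×S = 9,059×16.4
145,047.7 + 4,950·S = 148,567.6
S = (148,567.6 − 145,047.7) / 4,950 = 0.7111 ppt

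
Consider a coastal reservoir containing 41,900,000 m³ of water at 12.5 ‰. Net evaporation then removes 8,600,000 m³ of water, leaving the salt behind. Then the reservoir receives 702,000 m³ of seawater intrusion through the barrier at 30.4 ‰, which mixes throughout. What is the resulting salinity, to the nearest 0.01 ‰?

16.03 ‰

After evaporation: salt = 41,900,000×12.5 = 523,750,000; volume = 41,900,000 − 8,600,000 = 33,300,000 m³
After mixing: salt = 523,750,000 + 702,000×30.4 = 545,090,800; volume = 33,300,000 + 702,000 = 34,002,000 m³
S = 545,090,800 / 34,002,000 = 16.0311 ‰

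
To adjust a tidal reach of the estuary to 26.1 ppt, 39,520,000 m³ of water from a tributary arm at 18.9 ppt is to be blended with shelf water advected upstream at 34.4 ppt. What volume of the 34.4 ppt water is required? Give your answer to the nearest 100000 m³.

34300000 m³

Salt balance: 39,520,000×18.9 + V×34.4 = (39,520,000+V)×26.1
746,928,000 + 34.4V = 1,031,472,000 + 26.1V
284,544,000 = 8.3V
V = 34,282,409.64 m³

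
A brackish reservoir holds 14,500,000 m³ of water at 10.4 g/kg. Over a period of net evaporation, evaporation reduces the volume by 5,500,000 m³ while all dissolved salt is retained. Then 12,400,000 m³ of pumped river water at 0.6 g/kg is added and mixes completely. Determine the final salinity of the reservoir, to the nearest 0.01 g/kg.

After evaporation: salt = 14,500,000×10.4 = 150,800,000; volume = 14,500,000 − 5,500,000 = 9,000,000 m³
After mixing: salt = 150,800,000 + 12,400,000×0.6 = 158,240,000; volume = 9,000,000 + 12,400,000 = 21,400,000 m³
S = 158,240,000 / 21,400,000 = 7.3944 g/kg

7.39 g/kg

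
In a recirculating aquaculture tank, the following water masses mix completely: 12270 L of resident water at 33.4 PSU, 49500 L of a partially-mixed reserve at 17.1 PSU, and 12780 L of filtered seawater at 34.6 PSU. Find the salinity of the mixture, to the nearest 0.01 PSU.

Weighted by volume,
salt = 12,270×33.4 + 49,500×17.1 + 12,780×34.6 = 409,818 + 846,450 + 442,188 = 1,698,456
volume = 12,270 + 49,500 + 12,780 = 74,550 L
S = 1,698,456 / 74,550 = 22.7828 PSU

22.78 PSU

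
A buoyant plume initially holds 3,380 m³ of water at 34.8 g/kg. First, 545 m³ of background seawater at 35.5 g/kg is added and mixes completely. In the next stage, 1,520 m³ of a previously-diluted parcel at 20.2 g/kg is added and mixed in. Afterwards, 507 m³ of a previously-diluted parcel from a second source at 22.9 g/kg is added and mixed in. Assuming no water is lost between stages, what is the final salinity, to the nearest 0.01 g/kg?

Salt balance:
Initial salt = 3,380×34.8 = 117,624
After stage 1: salt = 117,624 + 545×35.5 = 136,971.5; volume = 3,925 m³; S = 34.897 g/kg
After stage 2: salt = 136,971.5 + 1,520×20.2 = 167,675.5; volume = 5,445 m³; S = 30.794 g/kg
After stage 3: salt = 167,675.5 + 507×22.9 = 179,285.8; volume = 5,952 m³
S = 179,285.8 / 5,952 = 30.1219 g/kg

30.12 g/kg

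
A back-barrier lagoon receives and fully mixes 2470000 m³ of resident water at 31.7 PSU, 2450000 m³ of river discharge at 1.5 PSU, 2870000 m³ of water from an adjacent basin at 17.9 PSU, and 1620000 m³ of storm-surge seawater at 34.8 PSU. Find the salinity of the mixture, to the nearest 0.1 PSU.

20.2 PSU

Salt balance:
salt = 2,470,000×31.7 + 2,450,000×1.5 + 2,870,000×17.9 + 1,620,000×34.8 = 78,299,000 + 3,675,000 + 51,373,000 + 56,376,000 = 189,723,000
volume = 2,470,000 + 2,450,000 + 2,870,000 + 1,620,000 = 9,410,000 m³
S = 189,723,000 / 9,410,000 = 20.162 PSU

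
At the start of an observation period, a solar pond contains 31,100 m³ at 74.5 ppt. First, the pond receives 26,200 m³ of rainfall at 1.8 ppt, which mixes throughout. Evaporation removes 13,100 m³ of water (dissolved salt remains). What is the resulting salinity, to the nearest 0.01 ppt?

After mixing: salt = 31,100×74.5 + 26,200×1.8 = 2,364,110; volume = 57,300 m³
After evaporation: salt unchanged = 2,364,110; volume = 57,300 − 13,100 = 44,200 m³
S = 2,364,110 / 44,200 = 53.4867 ppt

53.49 ppt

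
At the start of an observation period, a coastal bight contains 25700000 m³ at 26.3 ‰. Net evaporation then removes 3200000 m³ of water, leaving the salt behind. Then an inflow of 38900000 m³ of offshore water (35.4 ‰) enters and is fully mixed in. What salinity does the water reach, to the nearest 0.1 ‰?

After evaporation: salt = 25,700,000×26.3 = 675,910,000; volume = 25,700,000 − 3,200,000 = 22,500,000 m³
After mixing: salt = 675,910,000 + 38,900,000×35.4 = 2,052,970,000; volume = 22,500,000 + 38,900,000 = 61,400,000 m³
S = 2,052,970,000 / 61,400,000 = 33.436 ‰

33.4 ‰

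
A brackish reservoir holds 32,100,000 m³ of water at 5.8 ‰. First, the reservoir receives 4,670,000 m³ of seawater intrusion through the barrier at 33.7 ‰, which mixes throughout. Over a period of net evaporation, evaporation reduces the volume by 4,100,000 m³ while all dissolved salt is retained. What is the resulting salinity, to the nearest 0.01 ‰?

10.52 ‰

After mixing: salt = 32,100,000×5.8 + 4,670,000×33.7 = 343,559,000; volume = 36,770,000 m³
After evaporation: salt unchanged = 343,559,000; volume = 36,770,000 − 4,100,000 = 32,670,000 m³
S = 343,559,000 / 32,670,000 = 10.516 ‰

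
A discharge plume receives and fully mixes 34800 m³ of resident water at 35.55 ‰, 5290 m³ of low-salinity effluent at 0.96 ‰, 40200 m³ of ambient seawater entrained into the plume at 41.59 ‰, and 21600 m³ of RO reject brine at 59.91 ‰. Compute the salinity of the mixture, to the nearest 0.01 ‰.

41.30 ‰

Weighted by volume,
salt = 34,800×35.55 + 5,290×0.96 + 40,200×41.59 + 21,600×59.91 = 1,237,140 + 5,078.4 + 1,671,918 + 1,294,056 = 4,208,192.4
volume = 34,800 + 5,290 + 40,200 + 21,600 = 101,890 m³
S = 4,208,192.4 / 101,890 = 41.3013 ‰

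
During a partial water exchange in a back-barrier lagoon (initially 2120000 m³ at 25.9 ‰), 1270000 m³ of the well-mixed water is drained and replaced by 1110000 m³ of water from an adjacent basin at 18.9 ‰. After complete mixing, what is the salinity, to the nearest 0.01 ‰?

Remaining after removal: 850,000 m³ at 25.9 ‰ (salt = 22,015,000)
After addition: salt = 22,015,000 + 1,110,000×18.9 = 42,994,000; volume = 1,960,000 m³
S = 42,994,000 / 1,960,000 = 21.9357 ‰

21.94 ‰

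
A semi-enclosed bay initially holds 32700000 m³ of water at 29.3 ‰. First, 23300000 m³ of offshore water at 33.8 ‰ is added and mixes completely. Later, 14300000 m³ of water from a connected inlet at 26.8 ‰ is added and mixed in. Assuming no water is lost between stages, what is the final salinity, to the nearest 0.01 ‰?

Total salt / total volume:
Initial salt = 32,700,000×29.3 = 958,110,000
After stage 1: salt = 958,110,000 + 23,300,000×33.8 = 1,745,650,000; volume = 56,000,000 m³; S = 31.172 ‰
After stage 2: salt = 1,745,650,000 + 14,300,000×26.8 = 2,128,890,000; volume = 70,300,000 m³
S = 2,128,890,000 / 70,300,000 = 30.2829 ‰

30.28 ‰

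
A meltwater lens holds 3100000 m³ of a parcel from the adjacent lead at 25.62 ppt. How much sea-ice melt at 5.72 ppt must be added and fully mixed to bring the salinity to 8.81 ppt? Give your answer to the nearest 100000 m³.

Salt balance: 3,100,000×25.62 + V×5.72 = (3,100,000+V)×8.81
79,422,000 + 5.72V = 27,311,000 + 8.81V
52,111,000 = 3.09V
V = 16,864,401.29 m³

16900000 m³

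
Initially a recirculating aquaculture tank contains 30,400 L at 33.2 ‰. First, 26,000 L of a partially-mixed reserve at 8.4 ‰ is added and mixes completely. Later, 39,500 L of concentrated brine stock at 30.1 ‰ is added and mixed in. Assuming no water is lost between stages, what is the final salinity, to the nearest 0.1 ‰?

Weighted by volume,
Initial salt = 30,400×33.2 = 1,009,280
After stage 1: salt = 1,009,280 + 26,000×8.4 = 1,227,680; volume = 56,400 L; S = 21.767 ‰
After stage 2: salt = 1,227,680 + 39,500×30.1 = 2,416,630; volume = 95,900 L
S = 2,416,630 / 95,900 = 25.1995 ‰

25.2 ‰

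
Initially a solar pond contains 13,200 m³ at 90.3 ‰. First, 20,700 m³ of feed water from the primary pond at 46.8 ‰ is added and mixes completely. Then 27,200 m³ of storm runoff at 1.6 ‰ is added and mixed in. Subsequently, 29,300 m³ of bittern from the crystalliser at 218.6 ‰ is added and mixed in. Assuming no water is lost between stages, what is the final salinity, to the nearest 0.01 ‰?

95.23 ‰

Total salt / total volume:
Initial salt = 13,200×90.3 = 1,191,960
After stage 1: salt = 1,191,960 + 20,700×46.8 = 2,160,720; volume = 33,900 m³; S = 63.738 ‰
After stage 2: salt = 2,160,720 + 27,200×1.6 = 2,204,240; volume = 61,100 m³; S = 36.076 ‰
After stage 3: salt = 2,204,240 + 29,300×218.6 = 8,609,220; volume = 90,400 m³
S = 8,609,220 / 90,400 = 95.2347 ‰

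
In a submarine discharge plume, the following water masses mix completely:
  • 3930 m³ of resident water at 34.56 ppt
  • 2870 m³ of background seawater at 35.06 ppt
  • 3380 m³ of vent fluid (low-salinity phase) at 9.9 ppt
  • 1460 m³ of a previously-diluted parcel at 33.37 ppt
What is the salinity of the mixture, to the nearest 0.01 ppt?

Salt balance:
salt = 3,930×34.56 + 2,870×35.06 + 3,380×9.9 + 1,460×33.37 = 135,820.8 + 100,622.2 + 33,462 + 48,720.2 = 318,625.2
volume = 3,930 + 2,870 + 3,380 + 1,460 = 11,640 m³
S = 318,625.2 / 11,640 = 27.3733 ppt

27.37 ppt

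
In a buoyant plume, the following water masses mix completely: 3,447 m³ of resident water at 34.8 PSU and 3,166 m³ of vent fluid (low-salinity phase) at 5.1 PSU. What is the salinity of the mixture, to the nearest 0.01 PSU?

Weighted by volume,
salt = 3,447×34.8 + 3,166×5.1 = 119,955.6 + 16,146.6 = 136,102.2
volume = 3,447 + 3,166 = 6,613 m³
S = 136,102.2 / 6,613 = 20.581 PSU

20.58 PSU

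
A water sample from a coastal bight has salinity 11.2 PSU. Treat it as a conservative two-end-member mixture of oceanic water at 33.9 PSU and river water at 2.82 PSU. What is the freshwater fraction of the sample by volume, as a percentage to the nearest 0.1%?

73.0%

Let f be the freshwater fraction. Salt balance per unit volume:
f×2.82 + (1−f)×33.9 = 11.2
f = (33.9 − 11.2) / (33.9 − 2.82) = 22.7/31.08 = 0.7304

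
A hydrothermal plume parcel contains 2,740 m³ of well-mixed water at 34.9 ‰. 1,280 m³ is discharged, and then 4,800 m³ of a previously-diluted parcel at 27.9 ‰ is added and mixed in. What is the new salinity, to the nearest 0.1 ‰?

29.5 ‰

Remaining after removal: 1,460 m³ at 34.9 ‰ (salt = 50,954)
After addition: salt = 50,954 + 4,800×27.9 = 184,874; volume = 6,260 m³
S = 184,874 / 6,260 = 29.5326 ‰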